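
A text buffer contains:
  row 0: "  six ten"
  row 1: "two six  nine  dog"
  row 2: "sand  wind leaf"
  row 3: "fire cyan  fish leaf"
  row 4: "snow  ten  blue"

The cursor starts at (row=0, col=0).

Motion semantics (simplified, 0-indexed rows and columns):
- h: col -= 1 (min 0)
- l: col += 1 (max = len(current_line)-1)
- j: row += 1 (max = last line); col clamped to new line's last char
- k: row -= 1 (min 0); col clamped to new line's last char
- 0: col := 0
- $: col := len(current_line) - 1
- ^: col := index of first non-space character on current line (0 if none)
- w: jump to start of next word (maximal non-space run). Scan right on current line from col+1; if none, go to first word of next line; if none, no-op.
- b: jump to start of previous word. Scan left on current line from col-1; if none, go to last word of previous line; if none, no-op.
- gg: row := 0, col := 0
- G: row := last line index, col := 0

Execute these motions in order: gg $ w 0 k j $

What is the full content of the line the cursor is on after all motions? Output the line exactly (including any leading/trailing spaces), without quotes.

Answer: two six  nine  dog

Derivation:
After 1 (gg): row=0 col=0 char='_'
After 2 ($): row=0 col=8 char='n'
After 3 (w): row=1 col=0 char='t'
After 4 (0): row=1 col=0 char='t'
After 5 (k): row=0 col=0 char='_'
After 6 (j): row=1 col=0 char='t'
After 7 ($): row=1 col=17 char='g'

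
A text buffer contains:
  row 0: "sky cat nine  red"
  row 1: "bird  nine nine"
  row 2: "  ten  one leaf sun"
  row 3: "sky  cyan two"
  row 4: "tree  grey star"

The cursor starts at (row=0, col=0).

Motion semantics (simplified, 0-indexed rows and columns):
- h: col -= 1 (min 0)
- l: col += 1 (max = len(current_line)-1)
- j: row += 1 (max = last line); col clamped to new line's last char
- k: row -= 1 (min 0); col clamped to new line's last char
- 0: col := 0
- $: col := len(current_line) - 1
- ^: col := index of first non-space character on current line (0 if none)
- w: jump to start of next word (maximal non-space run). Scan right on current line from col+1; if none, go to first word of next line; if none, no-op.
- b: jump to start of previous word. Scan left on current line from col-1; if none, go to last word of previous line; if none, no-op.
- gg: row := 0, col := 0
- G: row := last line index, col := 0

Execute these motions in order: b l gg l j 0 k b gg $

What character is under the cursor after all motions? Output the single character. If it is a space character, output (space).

Answer: d

Derivation:
After 1 (b): row=0 col=0 char='s'
After 2 (l): row=0 col=1 char='k'
After 3 (gg): row=0 col=0 char='s'
After 4 (l): row=0 col=1 char='k'
After 5 (j): row=1 col=1 char='i'
After 6 (0): row=1 col=0 char='b'
After 7 (k): row=0 col=0 char='s'
After 8 (b): row=0 col=0 char='s'
After 9 (gg): row=0 col=0 char='s'
After 10 ($): row=0 col=16 char='d'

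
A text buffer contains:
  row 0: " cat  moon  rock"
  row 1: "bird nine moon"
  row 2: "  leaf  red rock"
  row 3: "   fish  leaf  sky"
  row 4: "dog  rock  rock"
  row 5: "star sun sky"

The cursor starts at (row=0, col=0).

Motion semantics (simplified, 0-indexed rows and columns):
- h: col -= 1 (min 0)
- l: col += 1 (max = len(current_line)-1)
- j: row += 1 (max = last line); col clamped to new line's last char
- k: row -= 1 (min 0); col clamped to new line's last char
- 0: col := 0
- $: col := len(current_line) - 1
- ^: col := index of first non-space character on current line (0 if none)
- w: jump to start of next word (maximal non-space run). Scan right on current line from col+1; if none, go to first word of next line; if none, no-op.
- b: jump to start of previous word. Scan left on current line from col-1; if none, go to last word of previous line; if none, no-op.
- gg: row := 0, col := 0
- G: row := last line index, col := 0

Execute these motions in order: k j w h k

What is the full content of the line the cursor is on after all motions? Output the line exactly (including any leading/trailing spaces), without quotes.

After 1 (k): row=0 col=0 char='_'
After 2 (j): row=1 col=0 char='b'
After 3 (w): row=1 col=5 char='n'
After 4 (h): row=1 col=4 char='_'
After 5 (k): row=0 col=4 char='_'

Answer:  cat  moon  rock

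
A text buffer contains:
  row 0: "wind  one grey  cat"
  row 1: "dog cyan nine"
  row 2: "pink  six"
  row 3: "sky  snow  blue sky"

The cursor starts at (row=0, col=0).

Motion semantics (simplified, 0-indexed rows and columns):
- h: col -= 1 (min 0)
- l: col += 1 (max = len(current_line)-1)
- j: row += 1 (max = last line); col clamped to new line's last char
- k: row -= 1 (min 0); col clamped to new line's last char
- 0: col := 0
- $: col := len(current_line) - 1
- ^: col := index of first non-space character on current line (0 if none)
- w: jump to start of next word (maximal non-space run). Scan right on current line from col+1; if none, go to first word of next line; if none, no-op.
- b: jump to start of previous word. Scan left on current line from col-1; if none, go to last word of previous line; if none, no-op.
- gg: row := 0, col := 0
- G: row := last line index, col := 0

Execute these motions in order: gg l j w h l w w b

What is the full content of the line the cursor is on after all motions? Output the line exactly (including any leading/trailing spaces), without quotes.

Answer: dog cyan nine

Derivation:
After 1 (gg): row=0 col=0 char='w'
After 2 (l): row=0 col=1 char='i'
After 3 (j): row=1 col=1 char='o'
After 4 (w): row=1 col=4 char='c'
After 5 (h): row=1 col=3 char='_'
After 6 (l): row=1 col=4 char='c'
After 7 (w): row=1 col=9 char='n'
After 8 (w): row=2 col=0 char='p'
After 9 (b): row=1 col=9 char='n'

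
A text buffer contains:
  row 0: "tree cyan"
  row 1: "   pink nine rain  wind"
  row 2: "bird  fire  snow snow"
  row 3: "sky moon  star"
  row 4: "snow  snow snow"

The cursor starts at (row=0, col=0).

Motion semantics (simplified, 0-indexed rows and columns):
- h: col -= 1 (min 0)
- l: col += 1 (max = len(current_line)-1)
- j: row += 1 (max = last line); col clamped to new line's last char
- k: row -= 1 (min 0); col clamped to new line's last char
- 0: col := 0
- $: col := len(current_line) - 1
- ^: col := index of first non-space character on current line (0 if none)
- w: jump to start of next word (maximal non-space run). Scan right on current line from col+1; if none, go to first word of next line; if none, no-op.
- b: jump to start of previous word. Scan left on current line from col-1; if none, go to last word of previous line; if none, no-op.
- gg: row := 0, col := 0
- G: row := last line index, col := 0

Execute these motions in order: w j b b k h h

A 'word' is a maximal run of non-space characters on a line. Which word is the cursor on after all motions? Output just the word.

Answer: tree

Derivation:
After 1 (w): row=0 col=5 char='c'
After 2 (j): row=1 col=5 char='n'
After 3 (b): row=1 col=3 char='p'
After 4 (b): row=0 col=5 char='c'
After 5 (k): row=0 col=5 char='c'
After 6 (h): row=0 col=4 char='_'
After 7 (h): row=0 col=3 char='e'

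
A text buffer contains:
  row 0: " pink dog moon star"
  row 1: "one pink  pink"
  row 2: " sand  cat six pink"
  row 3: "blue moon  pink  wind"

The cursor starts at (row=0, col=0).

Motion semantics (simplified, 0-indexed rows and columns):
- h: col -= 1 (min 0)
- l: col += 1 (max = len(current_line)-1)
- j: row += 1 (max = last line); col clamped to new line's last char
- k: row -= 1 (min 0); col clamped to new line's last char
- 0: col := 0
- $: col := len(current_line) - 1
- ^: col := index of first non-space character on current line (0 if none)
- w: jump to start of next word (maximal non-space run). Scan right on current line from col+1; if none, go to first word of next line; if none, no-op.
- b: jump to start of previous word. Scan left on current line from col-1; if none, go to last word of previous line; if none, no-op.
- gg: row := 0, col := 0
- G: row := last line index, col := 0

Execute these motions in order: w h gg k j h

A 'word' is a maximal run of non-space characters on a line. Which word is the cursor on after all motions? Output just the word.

Answer: one

Derivation:
After 1 (w): row=0 col=1 char='p'
After 2 (h): row=0 col=0 char='_'
After 3 (gg): row=0 col=0 char='_'
After 4 (k): row=0 col=0 char='_'
After 5 (j): row=1 col=0 char='o'
After 6 (h): row=1 col=0 char='o'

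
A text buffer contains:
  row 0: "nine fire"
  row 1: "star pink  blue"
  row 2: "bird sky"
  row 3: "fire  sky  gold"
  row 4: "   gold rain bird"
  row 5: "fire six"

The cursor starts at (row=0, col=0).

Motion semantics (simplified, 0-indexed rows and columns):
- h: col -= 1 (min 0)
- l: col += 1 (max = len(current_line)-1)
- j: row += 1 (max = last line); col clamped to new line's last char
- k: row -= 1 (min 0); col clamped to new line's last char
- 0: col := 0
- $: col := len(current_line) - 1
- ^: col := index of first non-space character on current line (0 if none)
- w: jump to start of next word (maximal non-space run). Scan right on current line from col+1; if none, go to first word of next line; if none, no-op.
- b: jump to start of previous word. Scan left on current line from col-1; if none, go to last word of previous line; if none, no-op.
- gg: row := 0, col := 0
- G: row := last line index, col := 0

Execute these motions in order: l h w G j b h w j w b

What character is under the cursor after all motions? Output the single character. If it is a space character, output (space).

After 1 (l): row=0 col=1 char='i'
After 2 (h): row=0 col=0 char='n'
After 3 (w): row=0 col=5 char='f'
After 4 (G): row=5 col=0 char='f'
After 5 (j): row=5 col=0 char='f'
After 6 (b): row=4 col=13 char='b'
After 7 (h): row=4 col=12 char='_'
After 8 (w): row=4 col=13 char='b'
After 9 (j): row=5 col=7 char='x'
After 10 (w): row=5 col=7 char='x'
After 11 (b): row=5 col=5 char='s'

Answer: s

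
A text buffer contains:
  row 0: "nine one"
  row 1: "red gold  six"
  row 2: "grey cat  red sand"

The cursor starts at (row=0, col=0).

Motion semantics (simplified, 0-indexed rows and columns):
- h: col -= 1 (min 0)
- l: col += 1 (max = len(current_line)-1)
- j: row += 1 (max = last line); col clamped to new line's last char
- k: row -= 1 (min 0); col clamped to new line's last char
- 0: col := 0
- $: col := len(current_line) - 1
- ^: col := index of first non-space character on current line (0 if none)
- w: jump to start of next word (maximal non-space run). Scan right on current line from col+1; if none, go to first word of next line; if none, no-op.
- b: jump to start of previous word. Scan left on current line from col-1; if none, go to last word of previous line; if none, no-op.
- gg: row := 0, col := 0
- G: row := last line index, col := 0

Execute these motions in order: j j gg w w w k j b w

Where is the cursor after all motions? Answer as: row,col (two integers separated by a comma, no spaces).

After 1 (j): row=1 col=0 char='r'
After 2 (j): row=2 col=0 char='g'
After 3 (gg): row=0 col=0 char='n'
After 4 (w): row=0 col=5 char='o'
After 5 (w): row=1 col=0 char='r'
After 6 (w): row=1 col=4 char='g'
After 7 (k): row=0 col=4 char='_'
After 8 (j): row=1 col=4 char='g'
After 9 (b): row=1 col=0 char='r'
After 10 (w): row=1 col=4 char='g'

Answer: 1,4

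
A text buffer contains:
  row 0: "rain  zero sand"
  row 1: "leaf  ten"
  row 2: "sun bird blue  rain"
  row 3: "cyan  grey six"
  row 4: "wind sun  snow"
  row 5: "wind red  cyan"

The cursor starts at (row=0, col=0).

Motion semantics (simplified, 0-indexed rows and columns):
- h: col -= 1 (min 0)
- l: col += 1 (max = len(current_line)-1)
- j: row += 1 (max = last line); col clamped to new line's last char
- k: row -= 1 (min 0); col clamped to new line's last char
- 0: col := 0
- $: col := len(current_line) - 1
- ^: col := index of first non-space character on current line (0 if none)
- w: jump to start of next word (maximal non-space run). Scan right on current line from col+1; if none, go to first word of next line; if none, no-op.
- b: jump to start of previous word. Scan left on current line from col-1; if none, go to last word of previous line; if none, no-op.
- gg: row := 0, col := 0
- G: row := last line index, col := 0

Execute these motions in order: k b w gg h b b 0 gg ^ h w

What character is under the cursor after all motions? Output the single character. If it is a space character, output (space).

Answer: z

Derivation:
After 1 (k): row=0 col=0 char='r'
After 2 (b): row=0 col=0 char='r'
After 3 (w): row=0 col=6 char='z'
After 4 (gg): row=0 col=0 char='r'
After 5 (h): row=0 col=0 char='r'
After 6 (b): row=0 col=0 char='r'
After 7 (b): row=0 col=0 char='r'
After 8 (0): row=0 col=0 char='r'
After 9 (gg): row=0 col=0 char='r'
After 10 (^): row=0 col=0 char='r'
After 11 (h): row=0 col=0 char='r'
After 12 (w): row=0 col=6 char='z'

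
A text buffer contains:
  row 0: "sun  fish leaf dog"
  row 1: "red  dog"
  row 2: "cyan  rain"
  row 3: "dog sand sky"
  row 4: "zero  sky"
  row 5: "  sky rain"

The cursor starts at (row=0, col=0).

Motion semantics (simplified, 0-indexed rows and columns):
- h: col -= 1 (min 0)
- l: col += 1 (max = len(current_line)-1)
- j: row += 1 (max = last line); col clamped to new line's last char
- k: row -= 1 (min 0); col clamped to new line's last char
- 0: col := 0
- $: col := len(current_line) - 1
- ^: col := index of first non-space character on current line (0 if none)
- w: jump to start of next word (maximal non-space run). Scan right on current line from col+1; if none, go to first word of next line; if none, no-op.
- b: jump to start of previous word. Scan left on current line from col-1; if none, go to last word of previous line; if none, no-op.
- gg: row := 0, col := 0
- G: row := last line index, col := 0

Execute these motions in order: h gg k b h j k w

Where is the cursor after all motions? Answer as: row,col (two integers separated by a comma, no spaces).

After 1 (h): row=0 col=0 char='s'
After 2 (gg): row=0 col=0 char='s'
After 3 (k): row=0 col=0 char='s'
After 4 (b): row=0 col=0 char='s'
After 5 (h): row=0 col=0 char='s'
After 6 (j): row=1 col=0 char='r'
After 7 (k): row=0 col=0 char='s'
After 8 (w): row=0 col=5 char='f'

Answer: 0,5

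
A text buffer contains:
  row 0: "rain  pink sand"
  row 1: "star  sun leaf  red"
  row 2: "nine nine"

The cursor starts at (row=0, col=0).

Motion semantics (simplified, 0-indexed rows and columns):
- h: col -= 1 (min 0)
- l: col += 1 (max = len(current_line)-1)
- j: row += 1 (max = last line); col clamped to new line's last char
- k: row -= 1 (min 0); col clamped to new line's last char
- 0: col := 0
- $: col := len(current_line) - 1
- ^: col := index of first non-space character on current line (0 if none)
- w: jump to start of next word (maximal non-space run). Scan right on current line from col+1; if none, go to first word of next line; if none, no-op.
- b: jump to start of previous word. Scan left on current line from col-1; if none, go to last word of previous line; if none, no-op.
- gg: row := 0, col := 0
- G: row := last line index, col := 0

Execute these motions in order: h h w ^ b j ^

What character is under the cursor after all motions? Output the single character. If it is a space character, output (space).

Answer: s

Derivation:
After 1 (h): row=0 col=0 char='r'
After 2 (h): row=0 col=0 char='r'
After 3 (w): row=0 col=6 char='p'
After 4 (^): row=0 col=0 char='r'
After 5 (b): row=0 col=0 char='r'
After 6 (j): row=1 col=0 char='s'
After 7 (^): row=1 col=0 char='s'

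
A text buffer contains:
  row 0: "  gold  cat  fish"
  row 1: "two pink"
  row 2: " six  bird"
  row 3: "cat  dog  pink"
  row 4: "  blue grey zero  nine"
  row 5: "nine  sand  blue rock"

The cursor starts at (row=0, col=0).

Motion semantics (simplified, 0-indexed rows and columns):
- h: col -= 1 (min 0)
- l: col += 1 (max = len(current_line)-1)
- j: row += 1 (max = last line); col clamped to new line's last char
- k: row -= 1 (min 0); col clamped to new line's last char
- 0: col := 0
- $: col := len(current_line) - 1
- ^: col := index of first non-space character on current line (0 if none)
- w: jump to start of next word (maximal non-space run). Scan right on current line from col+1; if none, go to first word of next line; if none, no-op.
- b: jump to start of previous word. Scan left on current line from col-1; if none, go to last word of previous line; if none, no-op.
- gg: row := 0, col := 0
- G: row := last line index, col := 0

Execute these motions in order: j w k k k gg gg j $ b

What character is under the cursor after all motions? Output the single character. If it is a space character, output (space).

Answer: p

Derivation:
After 1 (j): row=1 col=0 char='t'
After 2 (w): row=1 col=4 char='p'
After 3 (k): row=0 col=4 char='l'
After 4 (k): row=0 col=4 char='l'
After 5 (k): row=0 col=4 char='l'
After 6 (gg): row=0 col=0 char='_'
After 7 (gg): row=0 col=0 char='_'
After 8 (j): row=1 col=0 char='t'
After 9 ($): row=1 col=7 char='k'
After 10 (b): row=1 col=4 char='p'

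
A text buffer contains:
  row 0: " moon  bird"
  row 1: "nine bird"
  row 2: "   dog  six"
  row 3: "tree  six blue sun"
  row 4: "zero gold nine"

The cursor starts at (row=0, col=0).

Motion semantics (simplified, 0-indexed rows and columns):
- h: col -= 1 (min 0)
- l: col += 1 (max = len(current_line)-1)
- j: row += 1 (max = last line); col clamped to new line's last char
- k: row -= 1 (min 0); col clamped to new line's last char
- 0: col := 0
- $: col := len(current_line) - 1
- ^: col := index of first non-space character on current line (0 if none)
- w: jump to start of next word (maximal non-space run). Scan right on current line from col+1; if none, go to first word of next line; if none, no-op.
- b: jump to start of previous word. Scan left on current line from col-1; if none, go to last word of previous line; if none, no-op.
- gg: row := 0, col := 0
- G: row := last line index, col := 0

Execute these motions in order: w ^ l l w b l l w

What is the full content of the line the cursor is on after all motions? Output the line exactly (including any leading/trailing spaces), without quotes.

After 1 (w): row=0 col=1 char='m'
After 2 (^): row=0 col=1 char='m'
After 3 (l): row=0 col=2 char='o'
After 4 (l): row=0 col=3 char='o'
After 5 (w): row=0 col=7 char='b'
After 6 (b): row=0 col=1 char='m'
After 7 (l): row=0 col=2 char='o'
After 8 (l): row=0 col=3 char='o'
After 9 (w): row=0 col=7 char='b'

Answer:  moon  bird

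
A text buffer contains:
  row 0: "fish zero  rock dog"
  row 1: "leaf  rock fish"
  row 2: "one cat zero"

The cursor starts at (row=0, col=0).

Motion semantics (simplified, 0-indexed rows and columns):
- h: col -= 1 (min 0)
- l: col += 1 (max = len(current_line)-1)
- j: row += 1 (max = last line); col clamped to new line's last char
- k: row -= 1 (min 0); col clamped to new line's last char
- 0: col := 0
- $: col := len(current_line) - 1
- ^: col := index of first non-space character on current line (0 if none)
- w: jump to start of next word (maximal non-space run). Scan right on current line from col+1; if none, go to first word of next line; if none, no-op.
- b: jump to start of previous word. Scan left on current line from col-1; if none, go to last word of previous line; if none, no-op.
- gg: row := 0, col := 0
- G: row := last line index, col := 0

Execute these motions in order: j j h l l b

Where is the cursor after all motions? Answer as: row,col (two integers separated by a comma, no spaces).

Answer: 2,0

Derivation:
After 1 (j): row=1 col=0 char='l'
After 2 (j): row=2 col=0 char='o'
After 3 (h): row=2 col=0 char='o'
After 4 (l): row=2 col=1 char='n'
After 5 (l): row=2 col=2 char='e'
After 6 (b): row=2 col=0 char='o'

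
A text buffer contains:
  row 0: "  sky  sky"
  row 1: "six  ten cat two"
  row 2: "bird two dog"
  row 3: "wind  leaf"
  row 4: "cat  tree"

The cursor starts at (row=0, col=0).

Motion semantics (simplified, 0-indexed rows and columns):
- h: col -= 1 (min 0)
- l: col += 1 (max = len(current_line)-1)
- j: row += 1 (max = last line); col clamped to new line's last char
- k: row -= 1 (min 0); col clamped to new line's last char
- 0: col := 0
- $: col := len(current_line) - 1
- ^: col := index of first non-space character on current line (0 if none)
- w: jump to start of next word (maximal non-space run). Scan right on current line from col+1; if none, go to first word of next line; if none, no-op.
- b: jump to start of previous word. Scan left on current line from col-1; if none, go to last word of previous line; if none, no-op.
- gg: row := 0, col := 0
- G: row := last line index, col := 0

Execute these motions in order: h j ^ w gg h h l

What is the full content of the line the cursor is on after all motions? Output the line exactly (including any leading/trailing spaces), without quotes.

After 1 (h): row=0 col=0 char='_'
After 2 (j): row=1 col=0 char='s'
After 3 (^): row=1 col=0 char='s'
After 4 (w): row=1 col=5 char='t'
After 5 (gg): row=0 col=0 char='_'
After 6 (h): row=0 col=0 char='_'
After 7 (h): row=0 col=0 char='_'
After 8 (l): row=0 col=1 char='_'

Answer:   sky  sky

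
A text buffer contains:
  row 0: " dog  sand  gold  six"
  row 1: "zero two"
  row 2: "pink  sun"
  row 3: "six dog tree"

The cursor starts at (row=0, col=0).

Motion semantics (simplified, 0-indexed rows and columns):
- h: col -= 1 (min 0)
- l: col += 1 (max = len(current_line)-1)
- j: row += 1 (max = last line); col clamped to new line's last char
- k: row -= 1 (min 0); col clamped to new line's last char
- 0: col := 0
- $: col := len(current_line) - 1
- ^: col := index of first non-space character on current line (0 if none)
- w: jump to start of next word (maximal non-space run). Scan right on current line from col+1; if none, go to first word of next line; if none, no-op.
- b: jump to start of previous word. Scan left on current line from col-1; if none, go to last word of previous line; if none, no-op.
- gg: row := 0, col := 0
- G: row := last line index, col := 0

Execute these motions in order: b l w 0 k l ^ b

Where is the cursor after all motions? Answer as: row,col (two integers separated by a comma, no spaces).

Answer: 0,1

Derivation:
After 1 (b): row=0 col=0 char='_'
After 2 (l): row=0 col=1 char='d'
After 3 (w): row=0 col=6 char='s'
After 4 (0): row=0 col=0 char='_'
After 5 (k): row=0 col=0 char='_'
After 6 (l): row=0 col=1 char='d'
After 7 (^): row=0 col=1 char='d'
After 8 (b): row=0 col=1 char='d'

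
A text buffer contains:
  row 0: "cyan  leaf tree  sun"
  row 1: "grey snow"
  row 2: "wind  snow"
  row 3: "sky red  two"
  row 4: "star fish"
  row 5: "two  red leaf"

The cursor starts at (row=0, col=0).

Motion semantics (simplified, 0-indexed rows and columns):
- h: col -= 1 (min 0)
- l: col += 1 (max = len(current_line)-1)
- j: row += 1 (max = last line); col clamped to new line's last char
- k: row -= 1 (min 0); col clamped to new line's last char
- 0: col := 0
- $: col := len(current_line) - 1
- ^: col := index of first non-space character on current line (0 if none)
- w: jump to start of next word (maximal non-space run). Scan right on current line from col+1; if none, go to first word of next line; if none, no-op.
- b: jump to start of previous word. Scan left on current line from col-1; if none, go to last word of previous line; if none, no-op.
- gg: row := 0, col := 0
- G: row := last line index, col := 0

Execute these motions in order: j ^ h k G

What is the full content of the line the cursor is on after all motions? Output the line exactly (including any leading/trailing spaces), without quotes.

After 1 (j): row=1 col=0 char='g'
After 2 (^): row=1 col=0 char='g'
After 3 (h): row=1 col=0 char='g'
After 4 (k): row=0 col=0 char='c'
After 5 (G): row=5 col=0 char='t'

Answer: two  red leaf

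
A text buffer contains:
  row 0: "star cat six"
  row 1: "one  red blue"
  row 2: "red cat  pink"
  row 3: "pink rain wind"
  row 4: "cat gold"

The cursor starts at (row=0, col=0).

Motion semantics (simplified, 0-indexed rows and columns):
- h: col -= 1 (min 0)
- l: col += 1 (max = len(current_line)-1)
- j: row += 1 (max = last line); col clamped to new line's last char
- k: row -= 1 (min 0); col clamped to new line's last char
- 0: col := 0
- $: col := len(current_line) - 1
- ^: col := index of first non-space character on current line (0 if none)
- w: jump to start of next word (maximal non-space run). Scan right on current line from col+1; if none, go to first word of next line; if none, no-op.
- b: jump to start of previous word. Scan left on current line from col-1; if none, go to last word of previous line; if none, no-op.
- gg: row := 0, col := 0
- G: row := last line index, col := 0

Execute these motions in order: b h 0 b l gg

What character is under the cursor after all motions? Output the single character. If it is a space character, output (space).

After 1 (b): row=0 col=0 char='s'
After 2 (h): row=0 col=0 char='s'
After 3 (0): row=0 col=0 char='s'
After 4 (b): row=0 col=0 char='s'
After 5 (l): row=0 col=1 char='t'
After 6 (gg): row=0 col=0 char='s'

Answer: s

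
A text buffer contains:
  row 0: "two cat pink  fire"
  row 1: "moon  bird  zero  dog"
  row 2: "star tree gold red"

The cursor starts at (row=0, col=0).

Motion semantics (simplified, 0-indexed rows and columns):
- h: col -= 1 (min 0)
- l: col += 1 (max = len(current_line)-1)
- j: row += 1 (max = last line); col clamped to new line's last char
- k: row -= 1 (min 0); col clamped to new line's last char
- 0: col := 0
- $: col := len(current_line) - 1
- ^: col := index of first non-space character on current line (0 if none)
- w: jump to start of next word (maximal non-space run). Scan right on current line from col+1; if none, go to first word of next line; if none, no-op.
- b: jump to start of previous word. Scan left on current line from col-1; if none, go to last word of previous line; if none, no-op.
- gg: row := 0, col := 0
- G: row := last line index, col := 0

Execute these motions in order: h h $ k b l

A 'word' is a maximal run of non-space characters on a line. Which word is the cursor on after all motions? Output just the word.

After 1 (h): row=0 col=0 char='t'
After 2 (h): row=0 col=0 char='t'
After 3 ($): row=0 col=17 char='e'
After 4 (k): row=0 col=17 char='e'
After 5 (b): row=0 col=14 char='f'
After 6 (l): row=0 col=15 char='i'

Answer: fire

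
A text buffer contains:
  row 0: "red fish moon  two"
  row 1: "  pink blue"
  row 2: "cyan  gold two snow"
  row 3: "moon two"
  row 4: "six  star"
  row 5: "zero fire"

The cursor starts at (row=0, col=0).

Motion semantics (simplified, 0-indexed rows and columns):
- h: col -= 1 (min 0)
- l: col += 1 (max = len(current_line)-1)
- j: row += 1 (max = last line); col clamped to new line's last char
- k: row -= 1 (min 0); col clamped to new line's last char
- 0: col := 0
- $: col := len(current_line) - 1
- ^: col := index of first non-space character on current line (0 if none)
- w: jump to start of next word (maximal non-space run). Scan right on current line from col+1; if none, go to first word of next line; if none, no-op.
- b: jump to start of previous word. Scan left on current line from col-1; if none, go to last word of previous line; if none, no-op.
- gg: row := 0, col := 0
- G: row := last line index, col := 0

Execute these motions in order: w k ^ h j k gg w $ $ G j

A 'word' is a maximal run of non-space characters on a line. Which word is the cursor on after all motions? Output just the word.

After 1 (w): row=0 col=4 char='f'
After 2 (k): row=0 col=4 char='f'
After 3 (^): row=0 col=0 char='r'
After 4 (h): row=0 col=0 char='r'
After 5 (j): row=1 col=0 char='_'
After 6 (k): row=0 col=0 char='r'
After 7 (gg): row=0 col=0 char='r'
After 8 (w): row=0 col=4 char='f'
After 9 ($): row=0 col=17 char='o'
After 10 ($): row=0 col=17 char='o'
After 11 (G): row=5 col=0 char='z'
After 12 (j): row=5 col=0 char='z'

Answer: zero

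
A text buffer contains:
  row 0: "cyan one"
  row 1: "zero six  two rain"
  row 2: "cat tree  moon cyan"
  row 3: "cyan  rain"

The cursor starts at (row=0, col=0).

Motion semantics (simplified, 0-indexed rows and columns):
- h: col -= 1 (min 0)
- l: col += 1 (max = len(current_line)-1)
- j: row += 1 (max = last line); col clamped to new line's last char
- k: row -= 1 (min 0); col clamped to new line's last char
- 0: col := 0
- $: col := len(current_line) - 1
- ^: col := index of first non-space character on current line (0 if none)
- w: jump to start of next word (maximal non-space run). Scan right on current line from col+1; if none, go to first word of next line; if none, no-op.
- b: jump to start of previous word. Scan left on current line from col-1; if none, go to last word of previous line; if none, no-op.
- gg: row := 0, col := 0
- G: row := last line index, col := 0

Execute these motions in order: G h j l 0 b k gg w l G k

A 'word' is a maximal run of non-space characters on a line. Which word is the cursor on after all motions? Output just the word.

Answer: cat

Derivation:
After 1 (G): row=3 col=0 char='c'
After 2 (h): row=3 col=0 char='c'
After 3 (j): row=3 col=0 char='c'
After 4 (l): row=3 col=1 char='y'
After 5 (0): row=3 col=0 char='c'
After 6 (b): row=2 col=15 char='c'
After 7 (k): row=1 col=15 char='a'
After 8 (gg): row=0 col=0 char='c'
After 9 (w): row=0 col=5 char='o'
After 10 (l): row=0 col=6 char='n'
After 11 (G): row=3 col=0 char='c'
After 12 (k): row=2 col=0 char='c'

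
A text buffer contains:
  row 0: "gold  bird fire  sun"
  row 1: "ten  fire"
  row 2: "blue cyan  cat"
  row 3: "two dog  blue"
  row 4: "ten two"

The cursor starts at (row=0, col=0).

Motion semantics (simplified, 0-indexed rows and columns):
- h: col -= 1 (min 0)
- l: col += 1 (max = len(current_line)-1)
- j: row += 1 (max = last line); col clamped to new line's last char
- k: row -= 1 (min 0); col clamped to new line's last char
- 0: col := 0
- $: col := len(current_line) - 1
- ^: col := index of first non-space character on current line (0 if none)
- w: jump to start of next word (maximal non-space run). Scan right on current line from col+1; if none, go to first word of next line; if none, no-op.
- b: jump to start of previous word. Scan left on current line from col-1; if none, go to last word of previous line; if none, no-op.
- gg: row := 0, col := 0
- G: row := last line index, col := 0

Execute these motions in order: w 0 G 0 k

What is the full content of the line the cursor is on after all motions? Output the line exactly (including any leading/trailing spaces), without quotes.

Answer: two dog  blue

Derivation:
After 1 (w): row=0 col=6 char='b'
After 2 (0): row=0 col=0 char='g'
After 3 (G): row=4 col=0 char='t'
After 4 (0): row=4 col=0 char='t'
After 5 (k): row=3 col=0 char='t'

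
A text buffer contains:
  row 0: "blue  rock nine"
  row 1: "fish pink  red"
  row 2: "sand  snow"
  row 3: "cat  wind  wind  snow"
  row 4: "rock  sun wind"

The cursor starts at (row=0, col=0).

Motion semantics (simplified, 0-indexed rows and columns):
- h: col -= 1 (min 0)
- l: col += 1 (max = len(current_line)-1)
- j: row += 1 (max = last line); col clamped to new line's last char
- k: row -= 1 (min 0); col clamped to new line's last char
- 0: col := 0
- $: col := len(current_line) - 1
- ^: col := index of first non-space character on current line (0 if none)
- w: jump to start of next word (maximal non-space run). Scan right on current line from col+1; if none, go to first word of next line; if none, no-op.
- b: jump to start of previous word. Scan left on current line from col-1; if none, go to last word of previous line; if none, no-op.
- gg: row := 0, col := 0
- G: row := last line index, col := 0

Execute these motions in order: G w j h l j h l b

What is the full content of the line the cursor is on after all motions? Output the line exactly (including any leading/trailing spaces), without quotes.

Answer: rock  sun wind

Derivation:
After 1 (G): row=4 col=0 char='r'
After 2 (w): row=4 col=6 char='s'
After 3 (j): row=4 col=6 char='s'
After 4 (h): row=4 col=5 char='_'
After 5 (l): row=4 col=6 char='s'
After 6 (j): row=4 col=6 char='s'
After 7 (h): row=4 col=5 char='_'
After 8 (l): row=4 col=6 char='s'
After 9 (b): row=4 col=0 char='r'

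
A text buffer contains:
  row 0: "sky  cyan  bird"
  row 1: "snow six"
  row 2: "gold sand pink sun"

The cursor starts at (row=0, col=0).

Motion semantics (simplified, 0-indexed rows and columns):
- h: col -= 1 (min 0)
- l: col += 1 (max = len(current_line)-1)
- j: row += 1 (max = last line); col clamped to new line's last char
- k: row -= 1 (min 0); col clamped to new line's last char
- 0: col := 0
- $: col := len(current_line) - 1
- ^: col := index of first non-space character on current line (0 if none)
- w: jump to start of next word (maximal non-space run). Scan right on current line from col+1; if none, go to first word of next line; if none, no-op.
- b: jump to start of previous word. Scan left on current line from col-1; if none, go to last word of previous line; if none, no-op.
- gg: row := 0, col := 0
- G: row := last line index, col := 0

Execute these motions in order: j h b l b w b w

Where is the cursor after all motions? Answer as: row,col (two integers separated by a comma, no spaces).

After 1 (j): row=1 col=0 char='s'
After 2 (h): row=1 col=0 char='s'
After 3 (b): row=0 col=11 char='b'
After 4 (l): row=0 col=12 char='i'
After 5 (b): row=0 col=11 char='b'
After 6 (w): row=1 col=0 char='s'
After 7 (b): row=0 col=11 char='b'
After 8 (w): row=1 col=0 char='s'

Answer: 1,0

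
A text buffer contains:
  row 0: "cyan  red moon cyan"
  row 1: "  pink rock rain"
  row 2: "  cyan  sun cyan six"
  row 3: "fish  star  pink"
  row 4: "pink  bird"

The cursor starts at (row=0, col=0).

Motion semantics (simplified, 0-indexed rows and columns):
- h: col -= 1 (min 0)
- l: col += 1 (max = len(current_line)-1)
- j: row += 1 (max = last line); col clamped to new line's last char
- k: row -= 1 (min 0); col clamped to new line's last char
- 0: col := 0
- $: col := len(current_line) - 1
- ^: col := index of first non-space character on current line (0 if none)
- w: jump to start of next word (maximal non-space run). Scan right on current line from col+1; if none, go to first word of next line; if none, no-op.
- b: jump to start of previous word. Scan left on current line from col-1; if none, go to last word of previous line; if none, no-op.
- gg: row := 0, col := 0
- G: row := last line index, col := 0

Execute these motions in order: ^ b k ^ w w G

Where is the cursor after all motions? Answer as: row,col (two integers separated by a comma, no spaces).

After 1 (^): row=0 col=0 char='c'
After 2 (b): row=0 col=0 char='c'
After 3 (k): row=0 col=0 char='c'
After 4 (^): row=0 col=0 char='c'
After 5 (w): row=0 col=6 char='r'
After 6 (w): row=0 col=10 char='m'
After 7 (G): row=4 col=0 char='p'

Answer: 4,0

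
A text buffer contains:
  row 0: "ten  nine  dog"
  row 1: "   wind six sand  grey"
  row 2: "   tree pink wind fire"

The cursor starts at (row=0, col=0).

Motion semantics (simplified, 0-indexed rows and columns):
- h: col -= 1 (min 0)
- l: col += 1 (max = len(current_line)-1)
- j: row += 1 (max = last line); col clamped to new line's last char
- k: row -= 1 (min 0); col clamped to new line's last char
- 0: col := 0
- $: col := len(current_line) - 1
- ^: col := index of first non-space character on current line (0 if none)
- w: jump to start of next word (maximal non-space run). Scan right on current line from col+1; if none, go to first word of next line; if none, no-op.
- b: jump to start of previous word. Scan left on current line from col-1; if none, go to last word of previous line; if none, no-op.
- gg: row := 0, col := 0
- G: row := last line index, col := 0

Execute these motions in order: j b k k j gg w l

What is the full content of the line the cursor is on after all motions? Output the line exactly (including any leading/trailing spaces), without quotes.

After 1 (j): row=1 col=0 char='_'
After 2 (b): row=0 col=11 char='d'
After 3 (k): row=0 col=11 char='d'
After 4 (k): row=0 col=11 char='d'
After 5 (j): row=1 col=11 char='_'
After 6 (gg): row=0 col=0 char='t'
After 7 (w): row=0 col=5 char='n'
After 8 (l): row=0 col=6 char='i'

Answer: ten  nine  dog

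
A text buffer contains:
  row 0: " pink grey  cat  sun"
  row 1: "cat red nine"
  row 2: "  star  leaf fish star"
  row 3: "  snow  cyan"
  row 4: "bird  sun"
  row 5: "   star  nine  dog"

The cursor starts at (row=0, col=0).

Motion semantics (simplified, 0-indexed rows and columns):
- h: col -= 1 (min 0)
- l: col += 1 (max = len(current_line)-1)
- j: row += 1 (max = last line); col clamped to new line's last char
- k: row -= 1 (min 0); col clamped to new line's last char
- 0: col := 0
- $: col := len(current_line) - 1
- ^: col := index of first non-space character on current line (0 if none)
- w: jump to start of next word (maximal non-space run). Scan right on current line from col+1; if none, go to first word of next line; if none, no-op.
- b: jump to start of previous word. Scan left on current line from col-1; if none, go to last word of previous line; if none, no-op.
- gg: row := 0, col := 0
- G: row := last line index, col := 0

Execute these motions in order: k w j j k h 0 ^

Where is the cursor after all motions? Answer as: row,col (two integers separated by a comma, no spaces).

After 1 (k): row=0 col=0 char='_'
After 2 (w): row=0 col=1 char='p'
After 3 (j): row=1 col=1 char='a'
After 4 (j): row=2 col=1 char='_'
After 5 (k): row=1 col=1 char='a'
After 6 (h): row=1 col=0 char='c'
After 7 (0): row=1 col=0 char='c'
After 8 (^): row=1 col=0 char='c'

Answer: 1,0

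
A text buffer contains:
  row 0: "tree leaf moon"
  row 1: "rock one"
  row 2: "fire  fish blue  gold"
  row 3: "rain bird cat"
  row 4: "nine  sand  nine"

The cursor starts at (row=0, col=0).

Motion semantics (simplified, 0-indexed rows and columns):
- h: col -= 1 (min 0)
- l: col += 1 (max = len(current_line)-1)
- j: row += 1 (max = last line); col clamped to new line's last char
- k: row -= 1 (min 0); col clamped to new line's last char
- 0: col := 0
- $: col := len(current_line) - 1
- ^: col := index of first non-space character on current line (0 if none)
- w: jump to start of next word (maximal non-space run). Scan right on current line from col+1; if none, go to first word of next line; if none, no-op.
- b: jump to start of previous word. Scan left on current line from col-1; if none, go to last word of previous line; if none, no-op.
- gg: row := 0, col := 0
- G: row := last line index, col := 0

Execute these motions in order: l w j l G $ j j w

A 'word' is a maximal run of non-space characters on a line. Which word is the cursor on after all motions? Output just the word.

After 1 (l): row=0 col=1 char='r'
After 2 (w): row=0 col=5 char='l'
After 3 (j): row=1 col=5 char='o'
After 4 (l): row=1 col=6 char='n'
After 5 (G): row=4 col=0 char='n'
After 6 ($): row=4 col=15 char='e'
After 7 (j): row=4 col=15 char='e'
After 8 (j): row=4 col=15 char='e'
After 9 (w): row=4 col=15 char='e'

Answer: nine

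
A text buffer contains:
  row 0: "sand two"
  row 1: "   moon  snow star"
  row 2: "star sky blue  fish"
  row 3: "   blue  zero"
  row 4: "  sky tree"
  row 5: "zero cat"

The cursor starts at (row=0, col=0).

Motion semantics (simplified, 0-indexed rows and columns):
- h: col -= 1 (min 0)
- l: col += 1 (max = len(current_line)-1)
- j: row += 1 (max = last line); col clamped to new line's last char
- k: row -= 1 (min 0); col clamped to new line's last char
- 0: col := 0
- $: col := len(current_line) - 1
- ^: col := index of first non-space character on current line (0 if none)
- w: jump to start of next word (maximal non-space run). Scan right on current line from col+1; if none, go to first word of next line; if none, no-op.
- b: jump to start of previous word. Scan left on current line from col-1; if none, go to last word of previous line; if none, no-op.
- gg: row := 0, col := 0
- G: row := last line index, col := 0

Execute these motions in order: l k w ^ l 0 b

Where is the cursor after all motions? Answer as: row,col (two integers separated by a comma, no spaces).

Answer: 0,0

Derivation:
After 1 (l): row=0 col=1 char='a'
After 2 (k): row=0 col=1 char='a'
After 3 (w): row=0 col=5 char='t'
After 4 (^): row=0 col=0 char='s'
After 5 (l): row=0 col=1 char='a'
After 6 (0): row=0 col=0 char='s'
After 7 (b): row=0 col=0 char='s'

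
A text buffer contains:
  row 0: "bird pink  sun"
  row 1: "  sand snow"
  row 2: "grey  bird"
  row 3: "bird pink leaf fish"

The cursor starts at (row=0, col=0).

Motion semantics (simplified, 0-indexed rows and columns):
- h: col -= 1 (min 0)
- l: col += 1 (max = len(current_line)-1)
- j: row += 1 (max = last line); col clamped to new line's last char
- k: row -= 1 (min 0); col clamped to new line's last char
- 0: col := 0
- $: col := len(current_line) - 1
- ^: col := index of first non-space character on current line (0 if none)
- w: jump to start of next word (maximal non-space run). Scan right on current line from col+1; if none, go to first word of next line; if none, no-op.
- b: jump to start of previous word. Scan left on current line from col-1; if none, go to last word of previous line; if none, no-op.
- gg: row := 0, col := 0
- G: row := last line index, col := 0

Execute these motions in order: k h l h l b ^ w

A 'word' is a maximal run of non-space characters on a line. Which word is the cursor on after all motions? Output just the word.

Answer: pink

Derivation:
After 1 (k): row=0 col=0 char='b'
After 2 (h): row=0 col=0 char='b'
After 3 (l): row=0 col=1 char='i'
After 4 (h): row=0 col=0 char='b'
After 5 (l): row=0 col=1 char='i'
After 6 (b): row=0 col=0 char='b'
After 7 (^): row=0 col=0 char='b'
After 8 (w): row=0 col=5 char='p'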